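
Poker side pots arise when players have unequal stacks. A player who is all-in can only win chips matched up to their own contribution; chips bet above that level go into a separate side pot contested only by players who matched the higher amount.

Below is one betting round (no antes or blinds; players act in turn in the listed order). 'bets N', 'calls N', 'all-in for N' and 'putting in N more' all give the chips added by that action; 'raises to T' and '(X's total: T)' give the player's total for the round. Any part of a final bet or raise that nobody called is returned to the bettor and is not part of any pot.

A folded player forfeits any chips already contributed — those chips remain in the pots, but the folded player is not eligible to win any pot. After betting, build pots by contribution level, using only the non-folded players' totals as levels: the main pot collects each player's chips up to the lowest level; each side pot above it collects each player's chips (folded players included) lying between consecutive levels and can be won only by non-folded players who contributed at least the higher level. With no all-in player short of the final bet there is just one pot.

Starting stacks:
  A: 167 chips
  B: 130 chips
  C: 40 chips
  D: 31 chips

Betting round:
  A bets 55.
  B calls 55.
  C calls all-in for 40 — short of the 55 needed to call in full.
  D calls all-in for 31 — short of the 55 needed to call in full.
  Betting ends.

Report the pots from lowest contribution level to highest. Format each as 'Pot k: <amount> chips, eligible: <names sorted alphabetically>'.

Pot 1: 124 chips, eligible: A, B, C, D
Pot 2: 27 chips, eligible: A, B, C
Pot 3: 30 chips, eligible: A, B

Derivation:
Contributions: A=55, B=55, C=40, D=31
Pot levels (distinct totals of non-folded players): 31, 40, 55
Layer 1-31: 31 each from A, B, C, D = 31*4 = 124 chips; eligible A, B, C, D
Layer 32-40: 9 each from A, B, C = 9*3 = 27 chips; eligible A, B, C
Layer 41-55: 15 each from A, B = 15*2 = 30 chips; eligible A, B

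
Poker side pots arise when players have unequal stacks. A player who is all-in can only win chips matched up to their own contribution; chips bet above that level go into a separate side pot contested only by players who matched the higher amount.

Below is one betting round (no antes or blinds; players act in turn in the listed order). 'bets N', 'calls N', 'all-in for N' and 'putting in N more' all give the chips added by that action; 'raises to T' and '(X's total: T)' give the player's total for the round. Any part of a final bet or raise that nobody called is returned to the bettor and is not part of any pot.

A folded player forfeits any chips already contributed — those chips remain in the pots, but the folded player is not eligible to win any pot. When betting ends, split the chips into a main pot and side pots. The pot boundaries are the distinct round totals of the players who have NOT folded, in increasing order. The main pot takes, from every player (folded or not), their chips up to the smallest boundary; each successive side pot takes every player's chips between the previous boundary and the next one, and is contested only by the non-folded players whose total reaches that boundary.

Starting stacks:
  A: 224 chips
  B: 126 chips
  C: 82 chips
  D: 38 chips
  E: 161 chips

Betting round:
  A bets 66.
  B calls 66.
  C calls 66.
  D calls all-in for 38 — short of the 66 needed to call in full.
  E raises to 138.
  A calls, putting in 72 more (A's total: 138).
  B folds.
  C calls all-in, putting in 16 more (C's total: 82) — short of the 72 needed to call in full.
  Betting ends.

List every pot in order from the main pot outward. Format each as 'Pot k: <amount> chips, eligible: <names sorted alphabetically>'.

Pot 1: 190 chips, eligible: A, C, D, E
Pot 2: 160 chips, eligible: A, C, E
Pot 3: 112 chips, eligible: A, E

Derivation:
Contributions: A=138, B=66, C=82, D=38, E=138
Folded: B
Pot levels (distinct totals of non-folded players): 38, 82, 138
Layer 1-38: 38 each from A, B, C, D, E = 38*5 = 190 chips; eligible A, C, D, E
Layer 39-82: A 44 + B 28 + C 44 + E 44 = 160 chips; eligible A, C, E
Layer 83-138: 56 each from A, E = 56*2 = 112 chips; eligible A, E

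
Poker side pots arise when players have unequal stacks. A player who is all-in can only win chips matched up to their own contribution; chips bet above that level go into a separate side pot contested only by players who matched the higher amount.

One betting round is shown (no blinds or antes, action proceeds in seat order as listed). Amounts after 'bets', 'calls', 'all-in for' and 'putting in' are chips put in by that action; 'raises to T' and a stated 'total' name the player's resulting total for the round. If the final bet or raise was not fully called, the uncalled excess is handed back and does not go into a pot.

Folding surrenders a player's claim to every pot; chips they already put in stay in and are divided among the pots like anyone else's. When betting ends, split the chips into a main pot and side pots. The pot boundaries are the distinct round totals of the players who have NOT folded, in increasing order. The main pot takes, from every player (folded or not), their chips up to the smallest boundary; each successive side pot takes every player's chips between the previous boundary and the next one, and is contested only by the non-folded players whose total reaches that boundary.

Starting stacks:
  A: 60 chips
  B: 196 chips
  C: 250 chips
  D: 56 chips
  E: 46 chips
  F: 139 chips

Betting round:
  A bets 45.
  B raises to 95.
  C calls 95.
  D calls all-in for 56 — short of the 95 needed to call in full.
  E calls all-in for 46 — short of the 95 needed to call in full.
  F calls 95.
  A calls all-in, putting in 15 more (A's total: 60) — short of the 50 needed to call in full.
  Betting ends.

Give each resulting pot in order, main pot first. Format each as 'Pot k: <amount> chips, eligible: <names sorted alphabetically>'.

Pot 1: 276 chips, eligible: A, B, C, D, E, F
Pot 2: 50 chips, eligible: A, B, C, D, F
Pot 3: 16 chips, eligible: A, B, C, F
Pot 4: 105 chips, eligible: B, C, F

Derivation:
Contributions: A=60, B=95, C=95, D=56, E=46, F=95
Pot levels (distinct totals of non-folded players): 46, 56, 60, 95
Layer 1-46: 46 each from A, B, C, D, E, F = 46*6 = 276 chips; eligible A, B, C, D, E, F
Layer 47-56: 10 each from A, B, C, D, F = 10*5 = 50 chips; eligible A, B, C, D, F
Layer 57-60: 4 each from A, B, C, F = 4*4 = 16 chips; eligible A, B, C, F
Layer 61-95: 35 each from B, C, F = 35*3 = 105 chips; eligible B, C, F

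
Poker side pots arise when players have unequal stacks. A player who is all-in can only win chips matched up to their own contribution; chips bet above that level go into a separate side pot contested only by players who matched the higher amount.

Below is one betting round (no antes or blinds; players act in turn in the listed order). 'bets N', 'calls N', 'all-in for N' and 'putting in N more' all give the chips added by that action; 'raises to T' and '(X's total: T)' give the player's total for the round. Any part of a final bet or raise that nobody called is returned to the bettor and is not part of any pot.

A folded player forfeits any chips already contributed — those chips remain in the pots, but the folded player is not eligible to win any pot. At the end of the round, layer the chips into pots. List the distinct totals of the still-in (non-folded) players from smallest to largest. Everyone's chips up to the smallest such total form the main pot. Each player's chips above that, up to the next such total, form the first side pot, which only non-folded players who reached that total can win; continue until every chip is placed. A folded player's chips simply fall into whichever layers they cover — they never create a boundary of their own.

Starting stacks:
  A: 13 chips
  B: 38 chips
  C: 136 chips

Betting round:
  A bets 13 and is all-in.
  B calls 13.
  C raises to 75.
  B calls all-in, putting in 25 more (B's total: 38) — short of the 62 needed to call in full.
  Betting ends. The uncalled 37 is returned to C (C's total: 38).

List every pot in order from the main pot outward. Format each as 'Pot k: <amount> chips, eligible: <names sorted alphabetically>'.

Pot 1: 39 chips, eligible: A, B, C
Pot 2: 50 chips, eligible: B, C

Derivation:
Contributions (after 37 returned to C): A=13, B=38, C=38
Pot levels (distinct totals of non-folded players): 13, 38
Layer 1-13: 13 each from A, B, C = 13*3 = 39 chips; eligible A, B, C
Layer 14-38: 25 each from B, C = 25*2 = 50 chips; eligible B, C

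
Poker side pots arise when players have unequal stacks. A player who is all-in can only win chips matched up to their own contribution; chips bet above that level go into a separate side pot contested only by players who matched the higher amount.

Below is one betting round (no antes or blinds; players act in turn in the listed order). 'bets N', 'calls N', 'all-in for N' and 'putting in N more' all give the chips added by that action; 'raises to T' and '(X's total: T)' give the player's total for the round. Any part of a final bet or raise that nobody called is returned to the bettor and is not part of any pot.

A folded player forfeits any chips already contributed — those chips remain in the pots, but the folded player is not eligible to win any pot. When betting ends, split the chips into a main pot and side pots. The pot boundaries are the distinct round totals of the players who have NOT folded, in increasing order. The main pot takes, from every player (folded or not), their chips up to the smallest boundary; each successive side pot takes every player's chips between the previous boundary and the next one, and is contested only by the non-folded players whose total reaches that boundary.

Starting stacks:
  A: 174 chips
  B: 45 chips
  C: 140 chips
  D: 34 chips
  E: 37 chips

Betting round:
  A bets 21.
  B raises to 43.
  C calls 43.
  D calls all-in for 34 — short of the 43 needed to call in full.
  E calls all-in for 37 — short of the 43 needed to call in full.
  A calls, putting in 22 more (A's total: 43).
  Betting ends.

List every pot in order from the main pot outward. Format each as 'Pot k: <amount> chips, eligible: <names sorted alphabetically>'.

Pot 1: 170 chips, eligible: A, B, C, D, E
Pot 2: 12 chips, eligible: A, B, C, E
Pot 3: 18 chips, eligible: A, B, C

Derivation:
Contributions: A=43, B=43, C=43, D=34, E=37
Pot levels (distinct totals of non-folded players): 34, 37, 43
Layer 1-34: 34 each from A, B, C, D, E = 34*5 = 170 chips; eligible A, B, C, D, E
Layer 35-37: 3 each from A, B, C, E = 3*4 = 12 chips; eligible A, B, C, E
Layer 38-43: 6 each from A, B, C = 6*3 = 18 chips; eligible A, B, C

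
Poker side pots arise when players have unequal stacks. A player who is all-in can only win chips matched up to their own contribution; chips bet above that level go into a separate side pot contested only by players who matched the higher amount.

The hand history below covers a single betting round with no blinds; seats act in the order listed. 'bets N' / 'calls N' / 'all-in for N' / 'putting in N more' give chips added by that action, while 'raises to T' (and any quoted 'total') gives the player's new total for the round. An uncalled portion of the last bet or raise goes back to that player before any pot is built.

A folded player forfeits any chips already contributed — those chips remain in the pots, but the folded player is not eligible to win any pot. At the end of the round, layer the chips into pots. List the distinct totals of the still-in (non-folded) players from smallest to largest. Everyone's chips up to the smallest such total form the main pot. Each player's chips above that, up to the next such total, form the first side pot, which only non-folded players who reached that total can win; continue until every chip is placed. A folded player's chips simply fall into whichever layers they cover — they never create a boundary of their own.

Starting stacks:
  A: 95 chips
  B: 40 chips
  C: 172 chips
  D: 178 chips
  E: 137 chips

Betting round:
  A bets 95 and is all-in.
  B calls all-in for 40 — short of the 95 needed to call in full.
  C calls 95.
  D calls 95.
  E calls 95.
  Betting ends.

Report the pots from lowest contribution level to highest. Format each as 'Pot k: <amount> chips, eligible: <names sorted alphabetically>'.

Pot 1: 200 chips, eligible: A, B, C, D, E
Pot 2: 220 chips, eligible: A, C, D, E

Derivation:
Contributions: A=95, B=40, C=95, D=95, E=95
Pot levels (distinct totals of non-folded players): 40, 95
Layer 1-40: 40 each from A, B, C, D, E = 40*5 = 200 chips; eligible A, B, C, D, E
Layer 41-95: 55 each from A, C, D, E = 55*4 = 220 chips; eligible A, C, D, E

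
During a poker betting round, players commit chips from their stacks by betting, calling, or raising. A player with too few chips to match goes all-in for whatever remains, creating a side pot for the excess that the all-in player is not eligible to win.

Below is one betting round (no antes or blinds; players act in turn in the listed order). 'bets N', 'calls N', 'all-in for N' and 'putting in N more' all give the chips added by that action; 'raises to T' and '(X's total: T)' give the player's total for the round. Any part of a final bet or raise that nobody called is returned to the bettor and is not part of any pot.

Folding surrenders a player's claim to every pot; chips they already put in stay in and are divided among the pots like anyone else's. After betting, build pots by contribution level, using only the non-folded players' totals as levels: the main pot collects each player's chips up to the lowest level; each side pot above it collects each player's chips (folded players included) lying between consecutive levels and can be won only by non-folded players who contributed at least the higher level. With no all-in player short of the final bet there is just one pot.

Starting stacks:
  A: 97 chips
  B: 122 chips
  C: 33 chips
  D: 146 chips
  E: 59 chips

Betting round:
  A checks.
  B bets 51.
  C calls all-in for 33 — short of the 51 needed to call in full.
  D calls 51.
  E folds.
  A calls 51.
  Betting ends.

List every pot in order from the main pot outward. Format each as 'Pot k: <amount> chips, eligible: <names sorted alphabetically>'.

Pot 1: 132 chips, eligible: A, B, C, D
Pot 2: 54 chips, eligible: A, B, D

Derivation:
Contributions: A=51, B=51, C=33, D=51
Folded: E
Pot levels (distinct totals of non-folded players): 33, 51
Layer 1-33: 33 each from A, B, C, D = 33*4 = 132 chips; eligible A, B, C, D
Layer 34-51: 18 each from A, B, D = 18*3 = 54 chips; eligible A, B, D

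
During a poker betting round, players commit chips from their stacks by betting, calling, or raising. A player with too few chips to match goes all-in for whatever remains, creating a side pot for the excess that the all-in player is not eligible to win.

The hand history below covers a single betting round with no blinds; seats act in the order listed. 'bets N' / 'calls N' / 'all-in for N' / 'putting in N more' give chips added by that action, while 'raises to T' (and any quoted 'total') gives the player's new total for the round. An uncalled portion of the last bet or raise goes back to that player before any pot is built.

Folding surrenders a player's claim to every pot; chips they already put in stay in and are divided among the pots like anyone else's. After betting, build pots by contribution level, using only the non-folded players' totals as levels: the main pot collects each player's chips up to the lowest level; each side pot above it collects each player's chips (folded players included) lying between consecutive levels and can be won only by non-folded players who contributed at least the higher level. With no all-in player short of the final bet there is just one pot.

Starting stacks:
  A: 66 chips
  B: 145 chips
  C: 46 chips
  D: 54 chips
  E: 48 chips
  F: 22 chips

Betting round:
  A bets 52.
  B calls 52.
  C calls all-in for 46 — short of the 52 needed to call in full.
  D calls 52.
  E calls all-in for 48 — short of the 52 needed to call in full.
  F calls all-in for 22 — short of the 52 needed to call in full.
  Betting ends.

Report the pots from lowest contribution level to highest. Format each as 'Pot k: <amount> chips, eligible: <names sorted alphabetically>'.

Contributions: A=52, B=52, C=46, D=52, E=48, F=22
Pot levels (distinct totals of non-folded players): 22, 46, 48, 52
Layer 1-22: 22 each from A, B, C, D, E, F = 22*6 = 132 chips; eligible A, B, C, D, E, F
Layer 23-46: 24 each from A, B, C, D, E = 24*5 = 120 chips; eligible A, B, C, D, E
Layer 47-48: 2 each from A, B, D, E = 2*4 = 8 chips; eligible A, B, D, E
Layer 49-52: 4 each from A, B, D = 4*3 = 12 chips; eligible A, B, D

Pot 1: 132 chips, eligible: A, B, C, D, E, F
Pot 2: 120 chips, eligible: A, B, C, D, E
Pot 3: 8 chips, eligible: A, B, D, E
Pot 4: 12 chips, eligible: A, B, D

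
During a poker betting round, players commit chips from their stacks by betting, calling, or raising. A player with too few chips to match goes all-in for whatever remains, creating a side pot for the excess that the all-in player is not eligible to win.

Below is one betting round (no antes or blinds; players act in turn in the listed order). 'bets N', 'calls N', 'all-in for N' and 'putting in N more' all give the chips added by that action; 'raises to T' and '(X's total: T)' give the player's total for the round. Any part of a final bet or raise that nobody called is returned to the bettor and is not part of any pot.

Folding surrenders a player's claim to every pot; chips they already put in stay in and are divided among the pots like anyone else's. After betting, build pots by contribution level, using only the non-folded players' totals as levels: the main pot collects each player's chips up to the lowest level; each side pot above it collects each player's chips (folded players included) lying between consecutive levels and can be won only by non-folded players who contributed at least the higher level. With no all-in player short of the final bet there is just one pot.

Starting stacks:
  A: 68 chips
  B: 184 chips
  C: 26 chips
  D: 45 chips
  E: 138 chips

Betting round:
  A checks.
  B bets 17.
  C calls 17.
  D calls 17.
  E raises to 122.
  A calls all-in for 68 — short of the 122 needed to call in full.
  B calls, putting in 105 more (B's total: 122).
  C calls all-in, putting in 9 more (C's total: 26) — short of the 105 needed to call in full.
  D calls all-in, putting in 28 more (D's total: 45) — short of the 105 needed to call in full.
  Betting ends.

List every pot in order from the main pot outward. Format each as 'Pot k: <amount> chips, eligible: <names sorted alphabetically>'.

Pot 1: 130 chips, eligible: A, B, C, D, E
Pot 2: 76 chips, eligible: A, B, D, E
Pot 3: 69 chips, eligible: A, B, E
Pot 4: 108 chips, eligible: B, E

Derivation:
Contributions: A=68, B=122, C=26, D=45, E=122
Pot levels (distinct totals of non-folded players): 26, 45, 68, 122
Layer 1-26: 26 each from A, B, C, D, E = 26*5 = 130 chips; eligible A, B, C, D, E
Layer 27-45: 19 each from A, B, D, E = 19*4 = 76 chips; eligible A, B, D, E
Layer 46-68: 23 each from A, B, E = 23*3 = 69 chips; eligible A, B, E
Layer 69-122: 54 each from B, E = 54*2 = 108 chips; eligible B, E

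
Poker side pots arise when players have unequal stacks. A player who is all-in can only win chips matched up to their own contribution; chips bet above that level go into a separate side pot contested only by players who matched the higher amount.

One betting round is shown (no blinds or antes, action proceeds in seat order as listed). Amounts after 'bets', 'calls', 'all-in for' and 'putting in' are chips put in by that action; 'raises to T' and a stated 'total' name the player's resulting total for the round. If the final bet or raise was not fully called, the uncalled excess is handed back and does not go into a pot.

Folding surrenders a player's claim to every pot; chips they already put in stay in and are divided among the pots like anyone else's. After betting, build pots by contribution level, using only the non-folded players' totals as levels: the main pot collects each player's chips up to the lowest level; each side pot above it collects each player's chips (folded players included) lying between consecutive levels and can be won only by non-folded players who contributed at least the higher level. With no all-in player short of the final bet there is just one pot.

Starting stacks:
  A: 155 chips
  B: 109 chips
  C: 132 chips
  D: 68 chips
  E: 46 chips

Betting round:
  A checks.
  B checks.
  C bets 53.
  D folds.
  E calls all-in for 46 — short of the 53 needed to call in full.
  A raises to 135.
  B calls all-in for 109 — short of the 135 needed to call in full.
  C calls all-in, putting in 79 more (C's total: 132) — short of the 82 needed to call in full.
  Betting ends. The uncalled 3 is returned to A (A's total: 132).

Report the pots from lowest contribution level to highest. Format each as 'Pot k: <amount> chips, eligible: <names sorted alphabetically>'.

Contributions (after 3 returned to A): A=132, B=109, C=132, E=46
Folded: D
Pot levels (distinct totals of non-folded players): 46, 109, 132
Layer 1-46: 46 each from A, B, C, E = 46*4 = 184 chips; eligible A, B, C, E
Layer 47-109: 63 each from A, B, C = 63*3 = 189 chips; eligible A, B, C
Layer 110-132: 23 each from A, C = 23*2 = 46 chips; eligible A, C

Pot 1: 184 chips, eligible: A, B, C, E
Pot 2: 189 chips, eligible: A, B, C
Pot 3: 46 chips, eligible: A, C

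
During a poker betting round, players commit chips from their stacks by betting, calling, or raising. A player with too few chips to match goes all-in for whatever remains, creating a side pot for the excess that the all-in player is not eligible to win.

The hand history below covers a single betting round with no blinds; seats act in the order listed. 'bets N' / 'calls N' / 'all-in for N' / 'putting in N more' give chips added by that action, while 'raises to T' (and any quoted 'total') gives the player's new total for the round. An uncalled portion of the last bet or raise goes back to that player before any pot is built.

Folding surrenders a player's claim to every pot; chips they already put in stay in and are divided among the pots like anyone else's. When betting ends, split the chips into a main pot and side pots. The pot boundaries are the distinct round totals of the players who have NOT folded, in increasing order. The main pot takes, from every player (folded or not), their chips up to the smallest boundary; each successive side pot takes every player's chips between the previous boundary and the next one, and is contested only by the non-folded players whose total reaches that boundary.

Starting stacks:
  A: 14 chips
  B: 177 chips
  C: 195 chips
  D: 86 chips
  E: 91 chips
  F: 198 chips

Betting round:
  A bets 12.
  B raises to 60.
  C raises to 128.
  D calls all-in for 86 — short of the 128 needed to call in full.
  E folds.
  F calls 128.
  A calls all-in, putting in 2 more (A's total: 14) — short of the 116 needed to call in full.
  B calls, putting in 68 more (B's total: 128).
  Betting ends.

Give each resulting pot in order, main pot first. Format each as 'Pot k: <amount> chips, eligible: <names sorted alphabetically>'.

Pot 1: 70 chips, eligible: A, B, C, D, F
Pot 2: 288 chips, eligible: B, C, D, F
Pot 3: 126 chips, eligible: B, C, F

Derivation:
Contributions: A=14, B=128, C=128, D=86, F=128
Folded: E
Pot levels (distinct totals of non-folded players): 14, 86, 128
Layer 1-14: 14 each from A, B, C, D, F = 14*5 = 70 chips; eligible A, B, C, D, F
Layer 15-86: 72 each from B, C, D, F = 72*4 = 288 chips; eligible B, C, D, F
Layer 87-128: 42 each from B, C, F = 42*3 = 126 chips; eligible B, C, F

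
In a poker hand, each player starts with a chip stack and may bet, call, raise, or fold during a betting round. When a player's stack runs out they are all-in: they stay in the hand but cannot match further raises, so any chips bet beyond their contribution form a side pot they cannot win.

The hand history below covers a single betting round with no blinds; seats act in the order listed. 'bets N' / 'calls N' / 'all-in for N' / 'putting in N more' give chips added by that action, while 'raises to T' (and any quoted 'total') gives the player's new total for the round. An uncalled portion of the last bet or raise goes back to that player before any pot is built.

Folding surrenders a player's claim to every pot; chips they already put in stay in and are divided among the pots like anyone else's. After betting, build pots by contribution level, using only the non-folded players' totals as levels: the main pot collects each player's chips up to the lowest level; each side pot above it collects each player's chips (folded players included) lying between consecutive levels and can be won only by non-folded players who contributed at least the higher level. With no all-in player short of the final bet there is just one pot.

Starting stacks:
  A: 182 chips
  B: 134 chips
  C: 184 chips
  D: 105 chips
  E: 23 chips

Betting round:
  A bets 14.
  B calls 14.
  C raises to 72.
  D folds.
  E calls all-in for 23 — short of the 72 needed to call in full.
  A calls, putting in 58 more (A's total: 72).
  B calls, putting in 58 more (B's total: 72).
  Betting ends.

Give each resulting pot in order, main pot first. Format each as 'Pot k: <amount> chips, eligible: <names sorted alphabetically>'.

Contributions: A=72, B=72, C=72, E=23
Folded: D
Pot levels (distinct totals of non-folded players): 23, 72
Layer 1-23: 23 each from A, B, C, E = 23*4 = 92 chips; eligible A, B, C, E
Layer 24-72: 49 each from A, B, C = 49*3 = 147 chips; eligible A, B, C

Pot 1: 92 chips, eligible: A, B, C, E
Pot 2: 147 chips, eligible: A, B, C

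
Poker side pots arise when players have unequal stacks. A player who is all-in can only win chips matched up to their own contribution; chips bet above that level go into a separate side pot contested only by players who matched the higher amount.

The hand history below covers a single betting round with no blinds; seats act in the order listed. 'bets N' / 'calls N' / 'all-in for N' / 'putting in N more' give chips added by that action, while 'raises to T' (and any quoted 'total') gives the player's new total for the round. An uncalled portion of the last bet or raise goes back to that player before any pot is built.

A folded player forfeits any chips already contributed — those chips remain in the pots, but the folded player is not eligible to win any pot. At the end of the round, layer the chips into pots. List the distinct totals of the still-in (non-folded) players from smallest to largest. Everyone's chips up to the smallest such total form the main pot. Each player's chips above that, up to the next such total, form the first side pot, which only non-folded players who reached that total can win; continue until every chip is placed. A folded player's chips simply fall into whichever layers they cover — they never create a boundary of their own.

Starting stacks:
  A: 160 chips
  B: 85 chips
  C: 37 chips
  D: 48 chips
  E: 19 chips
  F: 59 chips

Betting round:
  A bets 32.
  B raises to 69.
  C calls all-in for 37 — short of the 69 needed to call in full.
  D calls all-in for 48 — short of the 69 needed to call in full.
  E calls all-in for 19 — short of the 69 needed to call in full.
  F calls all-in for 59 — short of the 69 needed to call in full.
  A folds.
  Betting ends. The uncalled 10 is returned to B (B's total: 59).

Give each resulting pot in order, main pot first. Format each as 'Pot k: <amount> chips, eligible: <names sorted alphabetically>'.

Pot 1: 114 chips, eligible: B, C, D, E, F
Pot 2: 85 chips, eligible: B, C, D, F
Pot 3: 33 chips, eligible: B, D, F
Pot 4: 22 chips, eligible: B, F

Derivation:
Contributions (after 10 returned to B): A=32, B=59, C=37, D=48, E=19, F=59
Folded: A
Pot levels (distinct totals of non-folded players): 19, 37, 48, 59
Layer 1-19: 19 each from A, B, C, D, E, F = 19*6 = 114 chips; eligible B, C, D, E, F
Layer 20-37: A 13 + B 18 + C 18 + D 18 + F 18 = 85 chips; eligible B, C, D, F
Layer 38-48: 11 each from B, D, F = 11*3 = 33 chips; eligible B, D, F
Layer 49-59: 11 each from B, F = 11*2 = 22 chips; eligible B, F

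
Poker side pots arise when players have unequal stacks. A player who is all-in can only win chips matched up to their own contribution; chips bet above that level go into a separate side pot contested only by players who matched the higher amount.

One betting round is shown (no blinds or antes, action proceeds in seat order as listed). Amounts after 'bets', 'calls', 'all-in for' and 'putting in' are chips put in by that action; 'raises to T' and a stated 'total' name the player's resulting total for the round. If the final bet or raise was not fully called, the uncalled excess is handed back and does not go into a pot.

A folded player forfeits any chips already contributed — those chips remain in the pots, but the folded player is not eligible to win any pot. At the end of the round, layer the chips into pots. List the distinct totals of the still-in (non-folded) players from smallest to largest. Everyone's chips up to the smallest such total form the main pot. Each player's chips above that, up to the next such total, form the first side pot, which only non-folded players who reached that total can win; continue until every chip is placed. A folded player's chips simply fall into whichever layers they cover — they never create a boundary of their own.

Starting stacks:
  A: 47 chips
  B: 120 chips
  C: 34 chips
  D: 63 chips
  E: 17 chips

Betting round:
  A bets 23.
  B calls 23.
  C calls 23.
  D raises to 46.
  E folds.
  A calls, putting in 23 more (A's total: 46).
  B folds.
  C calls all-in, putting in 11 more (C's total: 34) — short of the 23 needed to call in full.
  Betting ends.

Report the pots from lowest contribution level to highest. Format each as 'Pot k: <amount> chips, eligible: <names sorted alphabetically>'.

Contributions: A=46, B=23, C=34, D=46
Folded: B, E
Pot levels (distinct totals of non-folded players): 34, 46
Layer 1-34: A 34 + B 23 + C 34 + D 34 = 125 chips; eligible A, C, D
Layer 35-46: 12 each from A, D = 12*2 = 24 chips; eligible A, D

Pot 1: 125 chips, eligible: A, C, D
Pot 2: 24 chips, eligible: A, D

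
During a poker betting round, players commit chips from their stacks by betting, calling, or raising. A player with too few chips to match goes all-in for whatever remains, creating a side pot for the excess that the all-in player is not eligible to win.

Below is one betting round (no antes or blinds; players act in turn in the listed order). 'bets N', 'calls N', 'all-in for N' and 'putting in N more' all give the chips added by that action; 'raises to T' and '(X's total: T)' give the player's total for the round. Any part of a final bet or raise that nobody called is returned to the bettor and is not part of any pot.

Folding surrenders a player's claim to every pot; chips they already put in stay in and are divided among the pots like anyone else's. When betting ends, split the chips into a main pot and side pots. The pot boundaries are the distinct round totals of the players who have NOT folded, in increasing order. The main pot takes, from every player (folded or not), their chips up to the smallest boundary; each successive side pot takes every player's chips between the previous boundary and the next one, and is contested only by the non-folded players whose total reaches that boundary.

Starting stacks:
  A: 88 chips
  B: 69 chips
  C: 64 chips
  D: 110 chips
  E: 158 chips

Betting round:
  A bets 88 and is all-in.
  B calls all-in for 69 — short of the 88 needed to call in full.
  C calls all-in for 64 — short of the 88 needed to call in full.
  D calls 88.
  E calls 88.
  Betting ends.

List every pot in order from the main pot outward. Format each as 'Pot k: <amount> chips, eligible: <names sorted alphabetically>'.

Contributions: A=88, B=69, C=64, D=88, E=88
Pot levels (distinct totals of non-folded players): 64, 69, 88
Layer 1-64: 64 each from A, B, C, D, E = 64*5 = 320 chips; eligible A, B, C, D, E
Layer 65-69: 5 each from A, B, D, E = 5*4 = 20 chips; eligible A, B, D, E
Layer 70-88: 19 each from A, D, E = 19*3 = 57 chips; eligible A, D, E

Pot 1: 320 chips, eligible: A, B, C, D, E
Pot 2: 20 chips, eligible: A, B, D, E
Pot 3: 57 chips, eligible: A, D, E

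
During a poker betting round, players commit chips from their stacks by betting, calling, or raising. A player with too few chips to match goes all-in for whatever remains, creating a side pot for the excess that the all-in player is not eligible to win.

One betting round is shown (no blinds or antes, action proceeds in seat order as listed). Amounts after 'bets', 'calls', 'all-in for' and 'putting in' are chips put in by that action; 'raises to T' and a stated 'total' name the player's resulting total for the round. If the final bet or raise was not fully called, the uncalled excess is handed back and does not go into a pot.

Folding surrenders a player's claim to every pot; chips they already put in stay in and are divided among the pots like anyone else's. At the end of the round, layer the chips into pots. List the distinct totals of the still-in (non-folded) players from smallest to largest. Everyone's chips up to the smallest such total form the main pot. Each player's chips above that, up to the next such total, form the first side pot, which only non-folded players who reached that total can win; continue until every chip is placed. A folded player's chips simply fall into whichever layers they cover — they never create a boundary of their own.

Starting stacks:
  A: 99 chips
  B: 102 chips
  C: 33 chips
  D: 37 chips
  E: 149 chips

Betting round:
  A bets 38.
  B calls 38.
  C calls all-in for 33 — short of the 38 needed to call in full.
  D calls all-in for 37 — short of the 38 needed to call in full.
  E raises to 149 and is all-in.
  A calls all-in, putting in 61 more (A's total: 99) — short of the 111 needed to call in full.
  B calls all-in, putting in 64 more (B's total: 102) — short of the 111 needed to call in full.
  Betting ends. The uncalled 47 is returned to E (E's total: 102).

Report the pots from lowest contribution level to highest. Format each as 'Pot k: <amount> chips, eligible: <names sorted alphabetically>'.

Contributions (after 47 returned to E): A=99, B=102, C=33, D=37, E=102
Pot levels (distinct totals of non-folded players): 33, 37, 99, 102
Layer 1-33: 33 each from A, B, C, D, E = 33*5 = 165 chips; eligible A, B, C, D, E
Layer 34-37: 4 each from A, B, D, E = 4*4 = 16 chips; eligible A, B, D, E
Layer 38-99: 62 each from A, B, E = 62*3 = 186 chips; eligible A, B, E
Layer 100-102: 3 each from B, E = 3*2 = 6 chips; eligible B, E

Pot 1: 165 chips, eligible: A, B, C, D, E
Pot 2: 16 chips, eligible: A, B, D, E
Pot 3: 186 chips, eligible: A, B, E
Pot 4: 6 chips, eligible: B, E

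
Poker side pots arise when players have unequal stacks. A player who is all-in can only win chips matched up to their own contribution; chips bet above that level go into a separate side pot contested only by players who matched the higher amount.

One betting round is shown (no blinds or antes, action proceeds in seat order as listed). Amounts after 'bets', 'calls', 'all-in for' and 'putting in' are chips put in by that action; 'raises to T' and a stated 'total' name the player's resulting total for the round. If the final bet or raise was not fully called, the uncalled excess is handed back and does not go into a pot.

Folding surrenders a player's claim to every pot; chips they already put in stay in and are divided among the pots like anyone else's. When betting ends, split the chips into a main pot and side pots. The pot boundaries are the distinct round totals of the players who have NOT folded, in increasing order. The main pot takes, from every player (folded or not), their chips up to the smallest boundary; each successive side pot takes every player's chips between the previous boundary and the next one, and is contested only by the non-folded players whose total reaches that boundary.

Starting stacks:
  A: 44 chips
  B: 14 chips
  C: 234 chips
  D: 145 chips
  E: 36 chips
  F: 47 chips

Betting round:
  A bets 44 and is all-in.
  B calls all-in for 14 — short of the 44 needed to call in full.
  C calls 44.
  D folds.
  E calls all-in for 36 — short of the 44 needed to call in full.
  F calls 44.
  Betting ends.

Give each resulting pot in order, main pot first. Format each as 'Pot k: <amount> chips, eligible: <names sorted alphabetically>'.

Pot 1: 70 chips, eligible: A, B, C, E, F
Pot 2: 88 chips, eligible: A, C, E, F
Pot 3: 24 chips, eligible: A, C, F

Derivation:
Contributions: A=44, B=14, C=44, E=36, F=44
Folded: D
Pot levels (distinct totals of non-folded players): 14, 36, 44
Layer 1-14: 14 each from A, B, C, E, F = 14*5 = 70 chips; eligible A, B, C, E, F
Layer 15-36: 22 each from A, C, E, F = 22*4 = 88 chips; eligible A, C, E, F
Layer 37-44: 8 each from A, C, F = 8*3 = 24 chips; eligible A, C, F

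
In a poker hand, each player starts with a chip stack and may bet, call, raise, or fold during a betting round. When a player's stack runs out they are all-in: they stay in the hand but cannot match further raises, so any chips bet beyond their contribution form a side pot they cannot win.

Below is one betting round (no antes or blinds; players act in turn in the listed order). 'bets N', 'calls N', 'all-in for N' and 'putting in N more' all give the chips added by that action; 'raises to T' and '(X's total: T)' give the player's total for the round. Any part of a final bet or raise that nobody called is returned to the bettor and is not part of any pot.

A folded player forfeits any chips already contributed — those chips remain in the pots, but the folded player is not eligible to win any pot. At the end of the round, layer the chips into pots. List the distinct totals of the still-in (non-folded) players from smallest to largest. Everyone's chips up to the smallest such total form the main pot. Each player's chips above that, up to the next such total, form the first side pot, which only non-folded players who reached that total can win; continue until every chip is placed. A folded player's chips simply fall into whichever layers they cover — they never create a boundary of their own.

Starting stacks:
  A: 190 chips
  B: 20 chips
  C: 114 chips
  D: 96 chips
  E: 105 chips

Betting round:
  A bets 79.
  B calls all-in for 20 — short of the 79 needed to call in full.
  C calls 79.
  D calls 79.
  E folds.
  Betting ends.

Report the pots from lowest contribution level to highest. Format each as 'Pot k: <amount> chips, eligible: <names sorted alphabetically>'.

Pot 1: 80 chips, eligible: A, B, C, D
Pot 2: 177 chips, eligible: A, C, D

Derivation:
Contributions: A=79, B=20, C=79, D=79
Folded: E
Pot levels (distinct totals of non-folded players): 20, 79
Layer 1-20: 20 each from A, B, C, D = 20*4 = 80 chips; eligible A, B, C, D
Layer 21-79: 59 each from A, C, D = 59*3 = 177 chips; eligible A, C, D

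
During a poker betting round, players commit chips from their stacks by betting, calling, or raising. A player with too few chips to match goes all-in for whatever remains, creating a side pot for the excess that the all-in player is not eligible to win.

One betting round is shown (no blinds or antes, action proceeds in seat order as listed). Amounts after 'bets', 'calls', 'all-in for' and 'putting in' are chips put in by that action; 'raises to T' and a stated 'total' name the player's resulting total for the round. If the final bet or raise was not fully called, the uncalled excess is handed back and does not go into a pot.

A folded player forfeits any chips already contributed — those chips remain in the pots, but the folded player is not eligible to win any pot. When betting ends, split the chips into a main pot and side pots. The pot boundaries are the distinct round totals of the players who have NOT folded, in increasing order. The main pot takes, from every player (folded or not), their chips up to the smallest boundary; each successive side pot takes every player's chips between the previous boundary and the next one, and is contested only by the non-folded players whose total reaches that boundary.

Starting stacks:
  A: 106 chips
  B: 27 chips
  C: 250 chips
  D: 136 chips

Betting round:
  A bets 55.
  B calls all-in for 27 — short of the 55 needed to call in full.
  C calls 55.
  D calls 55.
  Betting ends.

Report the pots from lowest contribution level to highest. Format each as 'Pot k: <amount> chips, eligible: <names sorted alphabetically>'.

Pot 1: 108 chips, eligible: A, B, C, D
Pot 2: 84 chips, eligible: A, C, D

Derivation:
Contributions: A=55, B=27, C=55, D=55
Pot levels (distinct totals of non-folded players): 27, 55
Layer 1-27: 27 each from A, B, C, D = 27*4 = 108 chips; eligible A, B, C, D
Layer 28-55: 28 each from A, C, D = 28*3 = 84 chips; eligible A, C, D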